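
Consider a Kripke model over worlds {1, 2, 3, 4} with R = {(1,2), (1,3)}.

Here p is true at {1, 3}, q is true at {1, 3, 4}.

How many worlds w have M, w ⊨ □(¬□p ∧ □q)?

3

1: successors {2, 3}; ¬□p ∧ □q there: 2:F, 3:F. ✗
2: no successors, so □(¬□p ∧ □q) holds vacuously. ✓
3: no successors, so □(¬□p ∧ □q) holds vacuously. ✓
4: no successors, so □(¬□p ∧ □q) holds vacuously. ✓
Satisfying worlds: {2, 3, 4}.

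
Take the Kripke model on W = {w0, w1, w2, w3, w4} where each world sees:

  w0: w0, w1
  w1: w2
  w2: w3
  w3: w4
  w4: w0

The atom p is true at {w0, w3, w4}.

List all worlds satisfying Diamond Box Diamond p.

{w0, w1, w2, w3}

w0: successors {w0, w1}; Box Diamond p there: w0:F, w1:T. ✓
w1: successors {w2}; Box Diamond p there: w2:T. ✓
w2: successors {w3}; Box Diamond p there: w3:T. ✓
w3: successors {w4}; Box Diamond p there: w4:T. ✓
w4: successors {w0}; Box Diamond p there: w0:F. ✗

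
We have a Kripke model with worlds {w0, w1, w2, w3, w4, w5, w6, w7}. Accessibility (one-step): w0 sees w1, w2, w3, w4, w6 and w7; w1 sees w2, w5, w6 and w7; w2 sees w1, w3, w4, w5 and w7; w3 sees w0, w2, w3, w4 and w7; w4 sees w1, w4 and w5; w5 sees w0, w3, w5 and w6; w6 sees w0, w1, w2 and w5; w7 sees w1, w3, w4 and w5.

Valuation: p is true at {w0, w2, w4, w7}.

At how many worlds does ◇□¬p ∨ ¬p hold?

w0: ◇□¬p is F, ¬p is F. ✗
w1: ◇□¬p is F, ¬p is T. ✓
w2: ◇□¬p is F, ¬p is F. ✗
w3: ◇□¬p is F, ¬p is T. ✓
w4: ◇□¬p is F, ¬p is F. ✗
w5: ◇□¬p is F, ¬p is T. ✓
w6: ◇□¬p is F, ¬p is T. ✓
w7: ◇□¬p is F, ¬p is F. ✗
Satisfying worlds: {w1, w3, w5, w6}.

4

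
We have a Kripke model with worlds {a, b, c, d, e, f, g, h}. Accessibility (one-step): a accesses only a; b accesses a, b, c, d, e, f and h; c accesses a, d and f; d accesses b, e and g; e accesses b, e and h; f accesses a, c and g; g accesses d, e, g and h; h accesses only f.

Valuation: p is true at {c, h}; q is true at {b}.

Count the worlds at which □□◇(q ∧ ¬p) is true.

0

a: successors {a}; □◇(q ∧ ¬p) there: a:F. ✗
b: successors {a, b, c, d, e, f, h}; □◇(q ∧ ¬p) there: a:F, b:F, c:F, d:F, e:F, f:F, h:F. ✗
c: successors {a, d, f}; □◇(q ∧ ¬p) there: a:F, d:F, f:F. ✗
d: successors {b, e, g}; □◇(q ∧ ¬p) there: b:F, e:F, g:F. ✗
e: successors {b, e, h}; □◇(q ∧ ¬p) there: b:F, e:F, h:F. ✗
f: successors {a, c, g}; □◇(q ∧ ¬p) there: a:F, c:F, g:F. ✗
g: successors {d, e, g, h}; □◇(q ∧ ¬p) there: d:F, e:F, g:F, h:F. ✗
h: successors {f}; □◇(q ∧ ¬p) there: f:F. ✗
Satisfying worlds: ∅.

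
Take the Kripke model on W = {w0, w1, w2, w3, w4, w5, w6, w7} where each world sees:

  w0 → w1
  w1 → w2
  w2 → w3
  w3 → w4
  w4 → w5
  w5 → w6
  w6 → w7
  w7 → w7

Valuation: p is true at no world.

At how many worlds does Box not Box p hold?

8

w0: successors {w1}; not Box p there: w1:T. ✓
w1: successors {w2}; not Box p there: w2:T. ✓
w2: successors {w3}; not Box p there: w3:T. ✓
w3: successors {w4}; not Box p there: w4:T. ✓
w4: successors {w5}; not Box p there: w5:T. ✓
w5: successors {w6}; not Box p there: w6:T. ✓
w6: successors {w7}; not Box p there: w7:T. ✓
w7: successors {w7}; not Box p there: w7:T. ✓
Satisfying worlds: {w0, w1, w2, w3, w4, w5, w6, w7}.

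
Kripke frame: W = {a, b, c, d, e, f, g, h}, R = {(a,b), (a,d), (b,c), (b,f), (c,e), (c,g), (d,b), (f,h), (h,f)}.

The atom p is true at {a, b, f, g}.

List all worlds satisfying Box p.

{d, e, g, h}

a: successors {b, d}; p there: b:T, d:F. ✗
b: successors {c, f}; p there: c:F, f:T. ✗
c: successors {e, g}; p there: e:F, g:T. ✗
d: successors {b}; p there: b:T. ✓
e: no successors, so Box p holds vacuously. ✓
f: successors {h}; p there: h:F. ✗
g: no successors, so Box p holds vacuously. ✓
h: successors {f}; p there: f:T. ✓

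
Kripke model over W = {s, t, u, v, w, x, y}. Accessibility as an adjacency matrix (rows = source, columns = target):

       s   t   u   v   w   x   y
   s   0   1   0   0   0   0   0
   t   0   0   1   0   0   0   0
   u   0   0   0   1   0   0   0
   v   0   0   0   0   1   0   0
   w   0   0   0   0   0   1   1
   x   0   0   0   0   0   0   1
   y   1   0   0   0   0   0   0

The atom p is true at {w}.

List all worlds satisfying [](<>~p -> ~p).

s: successors {t}; <>~p -> ~p there: t:T. ✓
t: successors {u}; <>~p -> ~p there: u:T. ✓
u: successors {v}; <>~p -> ~p there: v:T. ✓
v: successors {w}; <>~p -> ~p there: w:F. ✗
w: successors {x, y}; <>~p -> ~p there: x:T, y:T. ✓
x: successors {y}; <>~p -> ~p there: y:T. ✓
y: successors {s}; <>~p -> ~p there: s:T. ✓

{s, t, u, w, x, y}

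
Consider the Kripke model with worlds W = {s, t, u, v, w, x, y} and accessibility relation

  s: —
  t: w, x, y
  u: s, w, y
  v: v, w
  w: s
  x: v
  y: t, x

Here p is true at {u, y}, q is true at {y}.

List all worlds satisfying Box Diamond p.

s: no successors, so Box Diamond p holds vacuously. ✓
t: successors {w, x, y}; Diamond p there: w:F, x:F, y:F. ✗
u: successors {s, w, y}; Diamond p there: s:F, w:F, y:F. ✗
v: successors {v, w}; Diamond p there: v:F, w:F. ✗
w: successors {s}; Diamond p there: s:F. ✗
x: successors {v}; Diamond p there: v:F. ✗
y: successors {t, x}; Diamond p there: t:T, x:F. ✗

{s}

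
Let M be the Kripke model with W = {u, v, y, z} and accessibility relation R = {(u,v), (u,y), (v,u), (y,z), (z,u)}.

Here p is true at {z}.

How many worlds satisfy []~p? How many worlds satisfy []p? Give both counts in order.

For []~p:
u: successors {v, y}; ~p there: v:T, y:T. ✓
v: successors {u}; ~p there: u:T. ✓
y: successors {z}; ~p there: z:F. ✗
z: successors {u}; ~p there: u:T. ✓
— 3 worlds.
For []p:
u: successors {v, y}; p there: v:F, y:F. ✗
v: successors {u}; p there: u:F. ✗
y: successors {z}; p there: z:T. ✓
z: successors {u}; p there: u:F. ✗
— 1 world.

3 and 1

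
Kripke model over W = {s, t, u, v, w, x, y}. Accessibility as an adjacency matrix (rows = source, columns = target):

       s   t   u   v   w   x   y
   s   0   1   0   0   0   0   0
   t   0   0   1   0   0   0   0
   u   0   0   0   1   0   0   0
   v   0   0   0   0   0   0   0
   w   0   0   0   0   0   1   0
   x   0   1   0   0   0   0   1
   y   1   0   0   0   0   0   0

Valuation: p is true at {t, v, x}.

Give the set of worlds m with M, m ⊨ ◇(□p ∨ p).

s: successors {t}; □p ∨ p there: t:T. ✓
t: successors {u}; □p ∨ p there: u:T. ✓
u: successors {v}; □p ∨ p there: v:T. ✓
v: no successors, so ◇(□p ∨ p) fails. ✗
w: successors {x}; □p ∨ p there: x:T. ✓
x: successors {t, y}; □p ∨ p there: t:T, y:F. ✓
y: successors {s}; □p ∨ p there: s:T. ✓

{s, t, u, w, x, y}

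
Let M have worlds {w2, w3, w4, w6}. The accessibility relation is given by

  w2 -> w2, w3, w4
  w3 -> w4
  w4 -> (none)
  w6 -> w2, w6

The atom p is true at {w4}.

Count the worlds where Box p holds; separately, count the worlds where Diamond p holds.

2 and 2

For Box p:
w2: successors {w2, w3, w4}; p there: w2:F, w3:F, w4:T. ✗
w3: successors {w4}; p there: w4:T. ✓
w4: no successors, so Box p holds vacuously. ✓
w6: successors {w2, w6}; p there: w2:F, w6:F. ✗
— 2 worlds.
For Diamond p:
w2: successors {w2, w3, w4}; p there: w2:F, w3:F, w4:T. ✓
w3: successors {w4}; p there: w4:T. ✓
w4: no successors, so Diamond p fails. ✗
w6: successors {w2, w6}; p there: w2:F, w6:F. ✗
— 2 worlds.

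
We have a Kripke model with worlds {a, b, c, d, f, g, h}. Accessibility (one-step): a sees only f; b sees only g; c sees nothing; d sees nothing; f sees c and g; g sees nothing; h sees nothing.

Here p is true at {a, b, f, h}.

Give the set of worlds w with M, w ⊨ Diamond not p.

{b, f}

a: successors {f}; not p there: f:F. ✗
b: successors {g}; not p there: g:T. ✓
c: no successors, so Diamond not p fails. ✗
d: no successors, so Diamond not p fails. ✗
f: successors {c, g}; not p there: c:T, g:T. ✓
g: no successors, so Diamond not p fails. ✗
h: no successors, so Diamond not p fails. ✗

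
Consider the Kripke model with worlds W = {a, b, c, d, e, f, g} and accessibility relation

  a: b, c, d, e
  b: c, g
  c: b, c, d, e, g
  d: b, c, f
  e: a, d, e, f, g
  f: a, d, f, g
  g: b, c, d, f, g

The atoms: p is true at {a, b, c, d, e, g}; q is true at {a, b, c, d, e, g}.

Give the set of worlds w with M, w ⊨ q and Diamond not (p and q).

{d, e, g}

a: q is T, Diamond not (p and q) is F. ✗
b: q is T, Diamond not (p and q) is F. ✗
c: q is T, Diamond not (p and q) is F. ✗
d: q is T, Diamond not (p and q) is T. ✓
e: q is T, Diamond not (p and q) is T. ✓
f: q is F, Diamond not (p and q) is T. ✗
g: q is T, Diamond not (p and q) is T. ✓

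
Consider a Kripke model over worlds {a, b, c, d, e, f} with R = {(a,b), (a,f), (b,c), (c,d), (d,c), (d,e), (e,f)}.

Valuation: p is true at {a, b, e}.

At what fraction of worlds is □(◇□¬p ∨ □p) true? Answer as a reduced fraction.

2/3

a: successors {b, f}; ◇□¬p ∨ □p there: b:T, f:T. ✓
b: successors {c}; ◇□¬p ∨ □p there: c:F. ✗
c: successors {d}; ◇□¬p ∨ □p there: d:T. ✓
d: successors {c, e}; ◇□¬p ∨ □p there: c:F, e:T. ✗
e: successors {f}; ◇□¬p ∨ □p there: f:T. ✓
f: no successors, so □(◇□¬p ∨ □p) holds vacuously. ✓
That's 4 of 6 worlds, so 4/6 = 2/3.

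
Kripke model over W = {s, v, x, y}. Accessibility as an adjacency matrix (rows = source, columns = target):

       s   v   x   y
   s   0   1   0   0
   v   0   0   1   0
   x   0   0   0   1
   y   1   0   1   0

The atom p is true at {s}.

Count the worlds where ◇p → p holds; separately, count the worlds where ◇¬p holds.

For ◇p → p:
s: ◇p is F, p is T. ✓
v: ◇p is F, p is F. ✓
x: ◇p is F, p is F. ✓
y: ◇p is T, p is F. ✗
— 3 worlds.
For ◇¬p:
s: successors {v}; ¬p there: v:T. ✓
v: successors {x}; ¬p there: x:T. ✓
x: successors {y}; ¬p there: y:T. ✓
y: successors {s, x}; ¬p there: s:F, x:T. ✓
— 4 worlds.

3 and 4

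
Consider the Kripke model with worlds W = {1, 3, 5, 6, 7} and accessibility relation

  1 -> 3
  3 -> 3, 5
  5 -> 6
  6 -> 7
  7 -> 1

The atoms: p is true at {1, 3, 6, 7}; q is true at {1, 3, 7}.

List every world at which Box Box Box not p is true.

∅

1: successors {3}; Box Box not p there: 3:F. ✗
3: successors {3, 5}; Box Box not p there: 3:F, 5:F. ✗
5: successors {6}; Box Box not p there: 6:F. ✗
6: successors {7}; Box Box not p there: 7:F. ✗
7: successors {1}; Box Box not p there: 1:F. ✗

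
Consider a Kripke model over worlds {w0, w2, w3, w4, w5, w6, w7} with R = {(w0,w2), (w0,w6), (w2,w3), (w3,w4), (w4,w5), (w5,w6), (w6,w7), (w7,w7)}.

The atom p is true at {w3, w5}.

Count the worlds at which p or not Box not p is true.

4

w0: p is F, not Box not p is F. ✗
w2: p is F, not Box not p is T. ✓
w3: p is T, not Box not p is F. ✓
w4: p is F, not Box not p is T. ✓
w5: p is T, not Box not p is F. ✓
w6: p is F, not Box not p is F. ✗
w7: p is F, not Box not p is F. ✗
Satisfying worlds: {w2, w3, w4, w5}.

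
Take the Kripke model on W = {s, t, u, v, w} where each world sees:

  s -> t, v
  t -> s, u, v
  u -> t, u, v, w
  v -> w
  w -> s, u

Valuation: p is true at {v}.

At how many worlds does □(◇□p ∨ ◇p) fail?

s: successors {t, v}; ◇□p ∨ ◇p there: t:T, v:F. ✗
t: successors {s, u, v}; ◇□p ∨ ◇p there: s:T, u:T, v:F. ✗
u: successors {t, u, v, w}; ◇□p ∨ ◇p there: t:T, u:T, v:F, w:F. ✗
v: successors {w}; ◇□p ∨ ◇p there: w:F. ✗
w: successors {s, u}; ◇□p ∨ ◇p there: s:T, u:T. ✓
Satisfying worlds: {w}.
So □(◇□p ∨ ◇p) fails at the other 4 worlds.

4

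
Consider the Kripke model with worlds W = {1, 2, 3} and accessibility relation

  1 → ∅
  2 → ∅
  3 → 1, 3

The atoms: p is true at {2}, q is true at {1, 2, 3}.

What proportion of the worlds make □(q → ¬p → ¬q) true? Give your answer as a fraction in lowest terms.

1: no successors, so □(q → ¬p → ¬q) holds vacuously. ✓
2: no successors, so □(q → ¬p → ¬q) holds vacuously. ✓
3: successors {1, 3}; q → ¬p → ¬q there: 1:F, 3:F. ✗
That's 2 of 3 worlds, so 2/3.

2/3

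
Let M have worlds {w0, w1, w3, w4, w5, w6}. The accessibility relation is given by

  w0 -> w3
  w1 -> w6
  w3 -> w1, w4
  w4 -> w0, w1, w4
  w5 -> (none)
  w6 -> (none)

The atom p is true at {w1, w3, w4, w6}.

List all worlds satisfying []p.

w0: successors {w3}; p there: w3:T. ✓
w1: successors {w6}; p there: w6:T. ✓
w3: successors {w1, w4}; p there: w1:T, w4:T. ✓
w4: successors {w0, w1, w4}; p there: w0:F, w1:T, w4:T. ✗
w5: no successors, so []p holds vacuously. ✓
w6: no successors, so []p holds vacuously. ✓

{w0, w1, w3, w5, w6}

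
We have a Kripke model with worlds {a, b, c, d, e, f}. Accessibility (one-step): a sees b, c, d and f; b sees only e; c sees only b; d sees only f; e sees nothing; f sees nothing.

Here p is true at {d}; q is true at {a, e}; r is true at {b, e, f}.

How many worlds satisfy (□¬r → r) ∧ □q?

a: □¬r → r is T, □q is F. ✗
b: □¬r → r is T, □q is T. ✓
c: □¬r → r is T, □q is F. ✗
d: □¬r → r is T, □q is F. ✗
e: □¬r → r is T, □q is T. ✓
f: □¬r → r is T, □q is T. ✓
Satisfying worlds: {b, e, f}.

3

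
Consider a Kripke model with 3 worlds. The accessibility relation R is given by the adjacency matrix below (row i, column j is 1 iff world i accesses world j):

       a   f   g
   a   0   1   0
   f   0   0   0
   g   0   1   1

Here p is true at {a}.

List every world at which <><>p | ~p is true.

a: <><>p is F, ~p is F. ✗
f: <><>p is F, ~p is T. ✓
g: <><>p is F, ~p is T. ✓

{f, g}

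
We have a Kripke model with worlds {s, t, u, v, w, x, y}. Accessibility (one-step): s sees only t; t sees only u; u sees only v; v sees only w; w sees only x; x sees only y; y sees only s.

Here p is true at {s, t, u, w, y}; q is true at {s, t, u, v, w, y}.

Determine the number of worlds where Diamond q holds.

s: successors {t}; q there: t:T. ✓
t: successors {u}; q there: u:T. ✓
u: successors {v}; q there: v:T. ✓
v: successors {w}; q there: w:T. ✓
w: successors {x}; q there: x:F. ✗
x: successors {y}; q there: y:T. ✓
y: successors {s}; q there: s:T. ✓
Satisfying worlds: {s, t, u, v, x, y}.

6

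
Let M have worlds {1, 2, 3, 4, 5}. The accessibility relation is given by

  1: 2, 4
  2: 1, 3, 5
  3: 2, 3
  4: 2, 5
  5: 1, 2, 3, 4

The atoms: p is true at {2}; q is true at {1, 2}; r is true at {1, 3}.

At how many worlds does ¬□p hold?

5

1: □p is F. ✓
2: □p is F. ✓
3: □p is F. ✓
4: □p is F. ✓
5: □p is F. ✓
Satisfying worlds: {1, 2, 3, 4, 5}.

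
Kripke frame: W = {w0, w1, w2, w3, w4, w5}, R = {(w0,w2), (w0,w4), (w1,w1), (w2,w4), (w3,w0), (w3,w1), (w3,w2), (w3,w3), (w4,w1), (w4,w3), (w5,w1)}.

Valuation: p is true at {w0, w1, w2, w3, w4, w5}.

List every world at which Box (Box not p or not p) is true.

w0: successors {w2, w4}; Box not p or not p there: w2:F, w4:F. ✗
w1: successors {w1}; Box not p or not p there: w1:F. ✗
w2: successors {w4}; Box not p or not p there: w4:F. ✗
w3: successors {w0, w1, w2, w3}; Box not p or not p there: w0:F, w1:F, w2:F, w3:F. ✗
w4: successors {w1, w3}; Box not p or not p there: w1:F, w3:F. ✗
w5: successors {w1}; Box not p or not p there: w1:F. ✗

∅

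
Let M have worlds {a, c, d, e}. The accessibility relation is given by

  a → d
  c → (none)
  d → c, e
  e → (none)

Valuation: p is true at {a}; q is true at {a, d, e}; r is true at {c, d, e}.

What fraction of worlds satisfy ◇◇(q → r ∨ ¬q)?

a: successors {d}; ◇(q → r ∨ ¬q) there: d:T. ✓
c: no successors, so ◇◇(q → r ∨ ¬q) fails. ✗
d: successors {c, e}; ◇(q → r ∨ ¬q) there: c:F, e:F. ✗
e: no successors, so ◇◇(q → r ∨ ¬q) fails. ✗
That's 1 of 4 worlds, so 1/4.

1/4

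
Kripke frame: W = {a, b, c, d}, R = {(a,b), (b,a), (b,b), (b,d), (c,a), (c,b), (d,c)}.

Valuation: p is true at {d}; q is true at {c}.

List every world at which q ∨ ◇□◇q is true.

{c}

a: q is F, ◇□◇q is F. ✗
b: q is F, ◇□◇q is F. ✗
c: q is T, ◇□◇q is F. ✓
d: q is F, ◇□◇q is F. ✗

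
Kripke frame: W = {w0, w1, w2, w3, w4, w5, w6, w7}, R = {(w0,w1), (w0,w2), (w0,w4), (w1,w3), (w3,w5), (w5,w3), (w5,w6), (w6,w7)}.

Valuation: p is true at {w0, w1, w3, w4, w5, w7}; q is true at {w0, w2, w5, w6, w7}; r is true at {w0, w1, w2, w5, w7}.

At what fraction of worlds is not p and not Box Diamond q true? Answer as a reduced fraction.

w0: not p is F, not Box Diamond q is T. ✗
w1: not p is F, not Box Diamond q is F. ✗
w2: not p is T, not Box Diamond q is F. ✗
w3: not p is F, not Box Diamond q is F. ✗
w4: not p is F, not Box Diamond q is F. ✗
w5: not p is F, not Box Diamond q is F. ✗
w6: not p is T, not Box Diamond q is T. ✓
w7: not p is F, not Box Diamond q is F. ✗
That's 1 of 8 worlds, so 1/8.

1/8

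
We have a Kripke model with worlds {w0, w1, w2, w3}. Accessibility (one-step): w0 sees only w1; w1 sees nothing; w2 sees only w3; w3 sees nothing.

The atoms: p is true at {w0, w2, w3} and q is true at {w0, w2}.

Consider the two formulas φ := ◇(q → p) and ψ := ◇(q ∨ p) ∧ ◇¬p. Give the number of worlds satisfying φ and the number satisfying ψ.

2 and 0

For ◇(q → p):
w0: successors {w1}; q → p there: w1:T. ✓
w1: no successors, so ◇(q → p) fails. ✗
w2: successors {w3}; q → p there: w3:T. ✓
w3: no successors, so ◇(q → p) fails. ✗
— 2 worlds.
For ◇(q ∨ p) ∧ ◇¬p:
w0: ◇(q ∨ p) is F, ◇¬p is T. ✗
w1: ◇(q ∨ p) is F, ◇¬p is F. ✗
w2: ◇(q ∨ p) is T, ◇¬p is F. ✗
w3: ◇(q ∨ p) is F, ◇¬p is F. ✗
— 0 worlds.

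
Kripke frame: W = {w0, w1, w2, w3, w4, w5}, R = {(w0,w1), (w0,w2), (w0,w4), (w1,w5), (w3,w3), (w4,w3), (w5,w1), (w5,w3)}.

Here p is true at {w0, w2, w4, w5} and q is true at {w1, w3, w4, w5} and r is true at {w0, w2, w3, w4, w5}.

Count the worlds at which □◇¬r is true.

2

w0: successors {w1, w2, w4}; ◇¬r there: w1:F, w2:F, w4:F. ✗
w1: successors {w5}; ◇¬r there: w5:T. ✓
w2: no successors, so □◇¬r holds vacuously. ✓
w3: successors {w3}; ◇¬r there: w3:F. ✗
w4: successors {w3}; ◇¬r there: w3:F. ✗
w5: successors {w1, w3}; ◇¬r there: w1:F, w3:F. ✗
Satisfying worlds: {w1, w2}.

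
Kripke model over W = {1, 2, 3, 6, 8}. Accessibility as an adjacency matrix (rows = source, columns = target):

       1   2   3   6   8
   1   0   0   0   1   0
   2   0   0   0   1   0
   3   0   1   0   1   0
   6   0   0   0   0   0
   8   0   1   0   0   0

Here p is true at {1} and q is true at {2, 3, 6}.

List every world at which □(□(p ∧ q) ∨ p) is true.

1: successors {6}; □(p ∧ q) ∨ p there: 6:T. ✓
2: successors {6}; □(p ∧ q) ∨ p there: 6:T. ✓
3: successors {2, 6}; □(p ∧ q) ∨ p there: 2:F, 6:T. ✗
6: no successors, so □(□(p ∧ q) ∨ p) holds vacuously. ✓
8: successors {2}; □(p ∧ q) ∨ p there: 2:F. ✗

{1, 2, 6}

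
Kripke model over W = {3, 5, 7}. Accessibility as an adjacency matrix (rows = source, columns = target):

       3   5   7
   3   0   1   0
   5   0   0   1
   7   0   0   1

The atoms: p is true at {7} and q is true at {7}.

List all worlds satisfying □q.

3: successors {5}; q there: 5:F. ✗
5: successors {7}; q there: 7:T. ✓
7: successors {7}; q there: 7:T. ✓

{5, 7}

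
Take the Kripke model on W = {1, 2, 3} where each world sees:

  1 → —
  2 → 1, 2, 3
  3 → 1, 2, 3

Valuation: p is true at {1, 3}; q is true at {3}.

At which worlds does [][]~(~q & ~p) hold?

{1}

1: no successors, so [][]~(~q & ~p) holds vacuously. ✓
2: successors {1, 2, 3}; []~(~q & ~p) there: 1:T, 2:F, 3:F. ✗
3: successors {1, 2, 3}; []~(~q & ~p) there: 1:T, 2:F, 3:F. ✗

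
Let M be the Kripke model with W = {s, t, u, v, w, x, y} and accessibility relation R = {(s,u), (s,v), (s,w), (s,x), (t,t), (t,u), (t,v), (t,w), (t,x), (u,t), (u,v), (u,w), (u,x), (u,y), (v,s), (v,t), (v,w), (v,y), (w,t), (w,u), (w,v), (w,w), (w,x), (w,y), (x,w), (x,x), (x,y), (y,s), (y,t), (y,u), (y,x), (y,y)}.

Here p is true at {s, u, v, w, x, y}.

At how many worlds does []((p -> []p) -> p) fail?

s: successors {u, v, w, x}; (p -> []p) -> p there: u:T, v:T, w:T, x:T. ✓
t: successors {t, u, v, w, x}; (p -> []p) -> p there: t:F, u:T, v:T, w:T, x:T. ✗
u: successors {t, v, w, x, y}; (p -> []p) -> p there: t:F, v:T, w:T, x:T, y:T. ✗
v: successors {s, t, w, y}; (p -> []p) -> p there: s:T, t:F, w:T, y:T. ✗
w: successors {t, u, v, w, x, y}; (p -> []p) -> p there: t:F, u:T, v:T, w:T, x:T, y:T. ✗
x: successors {w, x, y}; (p -> []p) -> p there: w:T, x:T, y:T. ✓
y: successors {s, t, u, x, y}; (p -> []p) -> p there: s:T, t:F, u:T, x:T, y:T. ✗
Satisfying worlds: {s, x}.
So []((p -> []p) -> p) fails at the other 5 worlds.

5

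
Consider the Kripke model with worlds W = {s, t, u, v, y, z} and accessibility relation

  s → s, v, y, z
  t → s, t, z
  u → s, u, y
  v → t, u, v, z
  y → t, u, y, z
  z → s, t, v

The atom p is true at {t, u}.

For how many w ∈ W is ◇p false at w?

1

s: successors {s, v, y, z}; p there: s:F, v:F, y:F, z:F. ✗
t: successors {s, t, z}; p there: s:F, t:T, z:F. ✓
u: successors {s, u, y}; p there: s:F, u:T, y:F. ✓
v: successors {t, u, v, z}; p there: t:T, u:T, v:F, z:F. ✓
y: successors {t, u, y, z}; p there: t:T, u:T, y:F, z:F. ✓
z: successors {s, t, v}; p there: s:F, t:T, v:F. ✓
Satisfying worlds: {t, u, v, y, z}.
So ◇p fails at the other 1 world.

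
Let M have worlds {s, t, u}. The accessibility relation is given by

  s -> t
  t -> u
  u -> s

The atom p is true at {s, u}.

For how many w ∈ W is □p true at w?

2

s: successors {t}; p there: t:F. ✗
t: successors {u}; p there: u:T. ✓
u: successors {s}; p there: s:T. ✓
Satisfying worlds: {t, u}.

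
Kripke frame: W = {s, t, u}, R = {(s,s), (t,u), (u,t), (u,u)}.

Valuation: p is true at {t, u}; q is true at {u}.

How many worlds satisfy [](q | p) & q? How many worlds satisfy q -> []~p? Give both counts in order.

For [](q | p) & q:
s: [](q | p) is F, q is F. ✗
t: [](q | p) is T, q is F. ✗
u: [](q | p) is T, q is T. ✓
— 1 world.
For q -> []~p:
s: q is F, []~p is T. ✓
t: q is F, []~p is F. ✓
u: q is T, []~p is F. ✗
— 2 worlds.

1 and 2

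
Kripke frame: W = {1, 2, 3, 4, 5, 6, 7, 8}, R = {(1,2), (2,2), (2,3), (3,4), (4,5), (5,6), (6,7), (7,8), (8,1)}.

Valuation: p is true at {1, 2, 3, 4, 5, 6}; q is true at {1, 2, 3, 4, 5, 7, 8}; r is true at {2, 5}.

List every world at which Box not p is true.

1: successors {2}; not p there: 2:F. ✗
2: successors {2, 3}; not p there: 2:F, 3:F. ✗
3: successors {4}; not p there: 4:F. ✗
4: successors {5}; not p there: 5:F. ✗
5: successors {6}; not p there: 6:F. ✗
6: successors {7}; not p there: 7:T. ✓
7: successors {8}; not p there: 8:T. ✓
8: successors {1}; not p there: 1:F. ✗

{6, 7}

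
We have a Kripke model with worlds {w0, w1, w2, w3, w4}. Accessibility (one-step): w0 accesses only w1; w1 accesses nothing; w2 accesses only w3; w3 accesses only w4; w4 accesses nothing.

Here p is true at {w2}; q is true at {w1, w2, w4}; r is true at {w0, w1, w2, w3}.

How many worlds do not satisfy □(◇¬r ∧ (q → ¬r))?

w0: successors {w1}; ◇¬r ∧ (q → ¬r) there: w1:F. ✗
w1: no successors, so □(◇¬r ∧ (q → ¬r)) holds vacuously. ✓
w2: successors {w3}; ◇¬r ∧ (q → ¬r) there: w3:T. ✓
w3: successors {w4}; ◇¬r ∧ (q → ¬r) there: w4:F. ✗
w4: no successors, so □(◇¬r ∧ (q → ¬r)) holds vacuously. ✓
Satisfying worlds: {w1, w2, w4}.
So □(◇¬r ∧ (q → ¬r)) fails at the other 2 worlds.

2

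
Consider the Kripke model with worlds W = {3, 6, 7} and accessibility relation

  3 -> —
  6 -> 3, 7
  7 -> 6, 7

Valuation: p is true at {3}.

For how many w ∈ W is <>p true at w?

1

3: no successors, so <>p fails. ✗
6: successors {3, 7}; p there: 3:T, 7:F. ✓
7: successors {6, 7}; p there: 6:F, 7:F. ✗
Satisfying worlds: {6}.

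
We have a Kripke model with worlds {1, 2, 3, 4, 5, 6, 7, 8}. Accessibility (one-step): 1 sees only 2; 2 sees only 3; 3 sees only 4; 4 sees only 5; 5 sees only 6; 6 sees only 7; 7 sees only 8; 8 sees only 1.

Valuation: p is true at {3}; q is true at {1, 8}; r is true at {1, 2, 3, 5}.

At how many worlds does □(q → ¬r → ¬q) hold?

1: successors {2}; q → ¬r → ¬q there: 2:T. ✓
2: successors {3}; q → ¬r → ¬q there: 3:T. ✓
3: successors {4}; q → ¬r → ¬q there: 4:T. ✓
4: successors {5}; q → ¬r → ¬q there: 5:T. ✓
5: successors {6}; q → ¬r → ¬q there: 6:T. ✓
6: successors {7}; q → ¬r → ¬q there: 7:T. ✓
7: successors {8}; q → ¬r → ¬q there: 8:F. ✗
8: successors {1}; q → ¬r → ¬q there: 1:T. ✓
Satisfying worlds: {1, 2, 3, 4, 5, 6, 8}.

7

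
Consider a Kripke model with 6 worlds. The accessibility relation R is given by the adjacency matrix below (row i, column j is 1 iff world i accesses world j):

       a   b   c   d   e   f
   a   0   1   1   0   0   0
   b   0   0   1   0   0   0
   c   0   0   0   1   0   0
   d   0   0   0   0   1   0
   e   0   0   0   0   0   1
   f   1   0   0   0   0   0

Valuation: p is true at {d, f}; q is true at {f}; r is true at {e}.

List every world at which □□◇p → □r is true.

{a, b, d, e, f}

a: □□◇p is F, □r is F. ✓
b: □□◇p is F, □r is F. ✓
c: □□◇p is T, □r is F. ✗
d: □□◇p is F, □r is T. ✓
e: □□◇p is F, □r is F. ✓
f: □□◇p is F, □r is F. ✓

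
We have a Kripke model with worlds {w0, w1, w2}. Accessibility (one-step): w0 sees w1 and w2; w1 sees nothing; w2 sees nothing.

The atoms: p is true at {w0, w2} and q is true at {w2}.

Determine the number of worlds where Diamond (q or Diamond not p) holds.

1

w0: successors {w1, w2}; q or Diamond not p there: w1:F, w2:T. ✓
w1: no successors, so Diamond (q or Diamond not p) fails. ✗
w2: no successors, so Diamond (q or Diamond not p) fails. ✗
Satisfying worlds: {w0}.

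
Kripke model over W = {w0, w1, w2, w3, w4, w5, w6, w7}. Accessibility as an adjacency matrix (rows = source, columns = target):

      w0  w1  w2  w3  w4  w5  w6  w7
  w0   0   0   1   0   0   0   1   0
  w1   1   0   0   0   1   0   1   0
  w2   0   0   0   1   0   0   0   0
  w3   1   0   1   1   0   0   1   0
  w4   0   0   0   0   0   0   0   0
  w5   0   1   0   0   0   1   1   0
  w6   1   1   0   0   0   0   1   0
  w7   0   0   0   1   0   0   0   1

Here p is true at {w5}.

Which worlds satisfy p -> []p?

w0: p is F, []p is F. ✓
w1: p is F, []p is F. ✓
w2: p is F, []p is F. ✓
w3: p is F, []p is F. ✓
w4: p is F, []p is T. ✓
w5: p is T, []p is F. ✗
w6: p is F, []p is F. ✓
w7: p is F, []p is F. ✓

{w0, w1, w2, w3, w4, w6, w7}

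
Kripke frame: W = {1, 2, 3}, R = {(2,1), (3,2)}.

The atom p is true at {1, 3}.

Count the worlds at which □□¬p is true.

2

1: no successors, so □□¬p holds vacuously. ✓
2: successors {1}; □¬p there: 1:T. ✓
3: successors {2}; □¬p there: 2:F. ✗
Satisfying worlds: {1, 2}.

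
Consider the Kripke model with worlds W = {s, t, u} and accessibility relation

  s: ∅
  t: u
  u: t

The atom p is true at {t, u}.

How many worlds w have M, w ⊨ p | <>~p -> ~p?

1

s: p | <>~p is F, ~p is T. ✓
t: p | <>~p is T, ~p is F. ✗
u: p | <>~p is T, ~p is F. ✗
Satisfying worlds: {s}.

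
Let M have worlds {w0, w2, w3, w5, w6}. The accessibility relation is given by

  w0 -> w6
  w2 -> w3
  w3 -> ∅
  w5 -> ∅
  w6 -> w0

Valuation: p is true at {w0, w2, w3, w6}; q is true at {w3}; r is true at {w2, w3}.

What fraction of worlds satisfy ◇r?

1/5

w0: successors {w6}; r there: w6:F. ✗
w2: successors {w3}; r there: w3:T. ✓
w3: no successors, so ◇r fails. ✗
w5: no successors, so ◇r fails. ✗
w6: successors {w0}; r there: w0:F. ✗
That's 1 of 5 worlds, so 1/5.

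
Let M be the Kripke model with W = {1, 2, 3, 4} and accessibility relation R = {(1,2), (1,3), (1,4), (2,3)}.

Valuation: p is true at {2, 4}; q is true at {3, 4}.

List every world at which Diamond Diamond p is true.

1: successors {2, 3, 4}; Diamond p there: 2:F, 3:F, 4:F. ✗
2: successors {3}; Diamond p there: 3:F. ✗
3: no successors, so Diamond Diamond p fails. ✗
4: no successors, so Diamond Diamond p fails. ✗

∅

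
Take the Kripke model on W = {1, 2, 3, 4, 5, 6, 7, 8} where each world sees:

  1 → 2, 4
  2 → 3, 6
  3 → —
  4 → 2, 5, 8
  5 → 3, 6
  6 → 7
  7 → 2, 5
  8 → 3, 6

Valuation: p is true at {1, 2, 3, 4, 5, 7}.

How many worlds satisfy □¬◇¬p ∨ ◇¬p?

1: □¬◇¬p is F, ◇¬p is F. ✗
2: □¬◇¬p is T, ◇¬p is T. ✓
3: □¬◇¬p is T, ◇¬p is F. ✓
4: □¬◇¬p is F, ◇¬p is T. ✓
5: □¬◇¬p is T, ◇¬p is T. ✓
6: □¬◇¬p is T, ◇¬p is F. ✓
7: □¬◇¬p is F, ◇¬p is F. ✗
8: □¬◇¬p is T, ◇¬p is T. ✓
Satisfying worlds: {2, 3, 4, 5, 6, 8}.

6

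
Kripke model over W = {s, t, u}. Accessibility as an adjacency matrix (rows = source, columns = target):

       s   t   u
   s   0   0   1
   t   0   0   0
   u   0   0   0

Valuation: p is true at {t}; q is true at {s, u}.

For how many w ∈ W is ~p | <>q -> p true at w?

s: ~p | <>q is T, p is F. ✗
t: ~p | <>q is F, p is T. ✓
u: ~p | <>q is T, p is F. ✗
Satisfying worlds: {t}.

1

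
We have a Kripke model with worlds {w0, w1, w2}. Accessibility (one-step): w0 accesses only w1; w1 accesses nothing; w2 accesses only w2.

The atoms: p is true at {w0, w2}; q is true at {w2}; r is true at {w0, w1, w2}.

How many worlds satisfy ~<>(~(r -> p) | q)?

w0: <>(~(r -> p) | q) is T. ✗
w1: <>(~(r -> p) | q) is F. ✓
w2: <>(~(r -> p) | q) is T. ✗
Satisfying worlds: {w1}.

1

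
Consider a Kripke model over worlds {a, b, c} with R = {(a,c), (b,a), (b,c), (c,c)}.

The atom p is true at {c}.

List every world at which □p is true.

{a, c}

a: successors {c}; p there: c:T. ✓
b: successors {a, c}; p there: a:F, c:T. ✗
c: successors {c}; p there: c:T. ✓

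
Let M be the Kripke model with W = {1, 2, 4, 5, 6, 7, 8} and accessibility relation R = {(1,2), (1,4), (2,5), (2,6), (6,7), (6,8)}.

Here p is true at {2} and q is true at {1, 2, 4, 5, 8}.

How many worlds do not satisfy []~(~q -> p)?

3

1: successors {2, 4}; ~(~q -> p) there: 2:F, 4:F. ✗
2: successors {5, 6}; ~(~q -> p) there: 5:F, 6:T. ✗
4: no successors, so []~(~q -> p) holds vacuously. ✓
5: no successors, so []~(~q -> p) holds vacuously. ✓
6: successors {7, 8}; ~(~q -> p) there: 7:T, 8:F. ✗
7: no successors, so []~(~q -> p) holds vacuously. ✓
8: no successors, so []~(~q -> p) holds vacuously. ✓
Satisfying worlds: {4, 5, 7, 8}.
So []~(~q -> p) fails at the other 3 worlds.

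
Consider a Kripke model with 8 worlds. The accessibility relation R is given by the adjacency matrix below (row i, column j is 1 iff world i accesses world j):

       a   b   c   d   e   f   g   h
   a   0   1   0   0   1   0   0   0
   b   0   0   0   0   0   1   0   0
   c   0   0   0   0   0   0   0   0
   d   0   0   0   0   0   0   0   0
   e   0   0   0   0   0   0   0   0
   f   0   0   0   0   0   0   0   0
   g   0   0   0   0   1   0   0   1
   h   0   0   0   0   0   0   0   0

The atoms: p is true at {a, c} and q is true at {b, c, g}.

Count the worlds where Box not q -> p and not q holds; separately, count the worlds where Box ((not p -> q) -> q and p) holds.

For Box not q -> p and not q:
a: Box not q is F, p and not q is T. ✓
b: Box not q is T, p and not q is F. ✗
c: Box not q is T, p and not q is F. ✗
d: Box not q is T, p and not q is F. ✗
e: Box not q is T, p and not q is F. ✗
f: Box not q is T, p and not q is F. ✗
g: Box not q is T, p and not q is F. ✗
h: Box not q is T, p and not q is F. ✗
— 1 world.
For Box ((not p -> q) -> q and p):
a: successors {b, e}; (not p -> q) -> q and p there: b:F, e:T. ✗
b: successors {f}; (not p -> q) -> q and p there: f:T. ✓
c: no successors, so Box ((not p -> q) -> q and p) holds vacuously. ✓
d: no successors, so Box ((not p -> q) -> q and p) holds vacuously. ✓
e: no successors, so Box ((not p -> q) -> q and p) holds vacuously. ✓
f: no successors, so Box ((not p -> q) -> q and p) holds vacuously. ✓
g: successors {e, h}; (not p -> q) -> q and p there: e:T, h:T. ✓
h: no successors, so Box ((not p -> q) -> q and p) holds vacuously. ✓
— 7 worlds.

1 and 7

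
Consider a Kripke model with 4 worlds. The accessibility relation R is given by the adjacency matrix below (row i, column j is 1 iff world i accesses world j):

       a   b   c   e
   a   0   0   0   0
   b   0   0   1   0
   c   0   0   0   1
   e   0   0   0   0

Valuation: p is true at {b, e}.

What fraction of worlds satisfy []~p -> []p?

a: []~p is T, []p is T. ✓
b: []~p is T, []p is F. ✗
c: []~p is F, []p is T. ✓
e: []~p is T, []p is T. ✓
That's 3 of 4 worlds, so 3/4.

3/4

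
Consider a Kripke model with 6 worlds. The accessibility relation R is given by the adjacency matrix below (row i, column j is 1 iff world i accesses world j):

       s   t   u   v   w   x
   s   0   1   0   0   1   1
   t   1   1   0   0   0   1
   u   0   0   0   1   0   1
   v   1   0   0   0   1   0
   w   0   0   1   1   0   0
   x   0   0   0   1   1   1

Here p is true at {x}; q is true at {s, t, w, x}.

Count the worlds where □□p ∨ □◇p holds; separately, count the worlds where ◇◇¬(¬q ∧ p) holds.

1 and 6

For □□p ∨ □◇p:
s: □□p is F, □◇p is F. ✗
t: □□p is F, □◇p is T. ✓
u: □□p is F, □◇p is F. ✗
v: □□p is F, □◇p is F. ✗
w: □□p is F, □◇p is F. ✗
x: □□p is F, □◇p is F. ✗
— 1 world.
For ◇◇¬(¬q ∧ p):
s: successors {t, w, x}; ◇¬(¬q ∧ p) there: t:T, w:T, x:T. ✓
t: successors {s, t, x}; ◇¬(¬q ∧ p) there: s:T, t:T, x:T. ✓
u: successors {v, x}; ◇¬(¬q ∧ p) there: v:T, x:T. ✓
v: successors {s, w}; ◇¬(¬q ∧ p) there: s:T, w:T. ✓
w: successors {u, v}; ◇¬(¬q ∧ p) there: u:T, v:T. ✓
x: successors {v, w, x}; ◇¬(¬q ∧ p) there: v:T, w:T, x:T. ✓
— 6 worlds.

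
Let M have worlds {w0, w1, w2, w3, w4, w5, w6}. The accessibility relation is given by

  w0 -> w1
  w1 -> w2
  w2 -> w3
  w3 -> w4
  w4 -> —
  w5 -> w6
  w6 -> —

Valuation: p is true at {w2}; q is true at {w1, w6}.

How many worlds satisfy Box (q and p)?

w0: successors {w1}; q and p there: w1:F. ✗
w1: successors {w2}; q and p there: w2:F. ✗
w2: successors {w3}; q and p there: w3:F. ✗
w3: successors {w4}; q and p there: w4:F. ✗
w4: no successors, so Box (q and p) holds vacuously. ✓
w5: successors {w6}; q and p there: w6:F. ✗
w6: no successors, so Box (q and p) holds vacuously. ✓
Satisfying worlds: {w4, w6}.

2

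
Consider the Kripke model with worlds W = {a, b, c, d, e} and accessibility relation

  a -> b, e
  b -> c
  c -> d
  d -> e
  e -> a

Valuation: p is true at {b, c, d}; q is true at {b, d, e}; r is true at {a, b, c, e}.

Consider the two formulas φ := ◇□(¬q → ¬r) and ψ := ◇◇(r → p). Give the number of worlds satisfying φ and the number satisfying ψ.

3 and 3

For ◇□(¬q → ¬r):
a: successors {b, e}; □(¬q → ¬r) there: b:F, e:F. ✗
b: successors {c}; □(¬q → ¬r) there: c:T. ✓
c: successors {d}; □(¬q → ¬r) there: d:T. ✓
d: successors {e}; □(¬q → ¬r) there: e:F. ✗
e: successors {a}; □(¬q → ¬r) there: a:T. ✓
— 3 worlds.
For ◇◇(r → p):
a: successors {b, e}; ◇(r → p) there: b:T, e:F. ✓
b: successors {c}; ◇(r → p) there: c:T. ✓
c: successors {d}; ◇(r → p) there: d:F. ✗
d: successors {e}; ◇(r → p) there: e:F. ✗
e: successors {a}; ◇(r → p) there: a:T. ✓
— 3 worlds.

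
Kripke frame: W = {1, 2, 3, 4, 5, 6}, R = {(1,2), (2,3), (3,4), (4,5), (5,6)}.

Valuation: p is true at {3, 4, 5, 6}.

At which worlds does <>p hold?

1: successors {2}; p there: 2:F. ✗
2: successors {3}; p there: 3:T. ✓
3: successors {4}; p there: 4:T. ✓
4: successors {5}; p there: 5:T. ✓
5: successors {6}; p there: 6:T. ✓
6: no successors, so <>p fails. ✗

{2, 3, 4, 5}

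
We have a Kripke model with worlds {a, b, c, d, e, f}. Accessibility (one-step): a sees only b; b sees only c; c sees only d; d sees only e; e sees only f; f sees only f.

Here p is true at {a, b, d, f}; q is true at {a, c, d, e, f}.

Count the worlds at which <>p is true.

4

a: successors {b}; p there: b:T. ✓
b: successors {c}; p there: c:F. ✗
c: successors {d}; p there: d:T. ✓
d: successors {e}; p there: e:F. ✗
e: successors {f}; p there: f:T. ✓
f: successors {f}; p there: f:T. ✓
Satisfying worlds: {a, c, e, f}.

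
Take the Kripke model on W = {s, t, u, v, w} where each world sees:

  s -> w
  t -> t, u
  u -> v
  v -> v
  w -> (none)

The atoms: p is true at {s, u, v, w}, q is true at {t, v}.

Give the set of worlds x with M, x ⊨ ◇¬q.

{s, t}

s: successors {w}; ¬q there: w:T. ✓
t: successors {t, u}; ¬q there: t:F, u:T. ✓
u: successors {v}; ¬q there: v:F. ✗
v: successors {v}; ¬q there: v:F. ✗
w: no successors, so ◇¬q fails. ✗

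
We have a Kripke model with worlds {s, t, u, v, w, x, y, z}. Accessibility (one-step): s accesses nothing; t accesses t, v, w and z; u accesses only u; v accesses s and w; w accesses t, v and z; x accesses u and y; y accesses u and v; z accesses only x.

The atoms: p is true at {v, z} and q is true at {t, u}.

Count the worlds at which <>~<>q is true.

4

s: no successors, so <>~<>q fails. ✗
t: successors {t, v, w, z}; ~<>q there: t:F, v:T, w:F, z:T. ✓
u: successors {u}; ~<>q there: u:F. ✗
v: successors {s, w}; ~<>q there: s:T, w:F. ✓
w: successors {t, v, z}; ~<>q there: t:F, v:T, z:T. ✓
x: successors {u, y}; ~<>q there: u:F, y:F. ✗
y: successors {u, v}; ~<>q there: u:F, v:T. ✓
z: successors {x}; ~<>q there: x:F. ✗
Satisfying worlds: {t, v, w, y}.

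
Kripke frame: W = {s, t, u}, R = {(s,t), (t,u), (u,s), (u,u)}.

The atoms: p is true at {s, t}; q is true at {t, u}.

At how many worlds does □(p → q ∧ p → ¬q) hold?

s: successors {t}; p → q ∧ p → ¬q there: t:F. ✗
t: successors {u}; p → q ∧ p → ¬q there: u:T. ✓
u: successors {s, u}; p → q ∧ p → ¬q there: s:T, u:T. ✓
Satisfying worlds: {t, u}.

2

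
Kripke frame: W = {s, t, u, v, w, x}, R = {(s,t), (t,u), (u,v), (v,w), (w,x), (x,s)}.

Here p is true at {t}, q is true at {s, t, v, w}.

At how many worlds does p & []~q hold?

s: p is F, []~q is F. ✗
t: p is T, []~q is T. ✓
u: p is F, []~q is F. ✗
v: p is F, []~q is F. ✗
w: p is F, []~q is T. ✗
x: p is F, []~q is F. ✗
Satisfying worlds: {t}.

1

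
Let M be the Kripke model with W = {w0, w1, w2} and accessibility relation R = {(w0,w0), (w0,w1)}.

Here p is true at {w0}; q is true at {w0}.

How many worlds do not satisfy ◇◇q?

w0: successors {w0, w1}; ◇q there: w0:T, w1:F. ✓
w1: no successors, so ◇◇q fails. ✗
w2: no successors, so ◇◇q fails. ✗
Satisfying worlds: {w0}.
So ◇◇q fails at the other 2 worlds.

2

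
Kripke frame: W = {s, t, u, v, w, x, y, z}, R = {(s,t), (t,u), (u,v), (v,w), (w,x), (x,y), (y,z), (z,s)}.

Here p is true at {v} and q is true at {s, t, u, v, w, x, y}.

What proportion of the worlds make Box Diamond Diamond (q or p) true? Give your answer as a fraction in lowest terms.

s: successors {t}; Diamond Diamond (q or p) there: t:T. ✓
t: successors {u}; Diamond Diamond (q or p) there: u:T. ✓
u: successors {v}; Diamond Diamond (q or p) there: v:T. ✓
v: successors {w}; Diamond Diamond (q or p) there: w:T. ✓
w: successors {x}; Diamond Diamond (q or p) there: x:F. ✗
x: successors {y}; Diamond Diamond (q or p) there: y:T. ✓
y: successors {z}; Diamond Diamond (q or p) there: z:T. ✓
z: successors {s}; Diamond Diamond (q or p) there: s:T. ✓
That's 7 of 8 worlds, so 7/8.

7/8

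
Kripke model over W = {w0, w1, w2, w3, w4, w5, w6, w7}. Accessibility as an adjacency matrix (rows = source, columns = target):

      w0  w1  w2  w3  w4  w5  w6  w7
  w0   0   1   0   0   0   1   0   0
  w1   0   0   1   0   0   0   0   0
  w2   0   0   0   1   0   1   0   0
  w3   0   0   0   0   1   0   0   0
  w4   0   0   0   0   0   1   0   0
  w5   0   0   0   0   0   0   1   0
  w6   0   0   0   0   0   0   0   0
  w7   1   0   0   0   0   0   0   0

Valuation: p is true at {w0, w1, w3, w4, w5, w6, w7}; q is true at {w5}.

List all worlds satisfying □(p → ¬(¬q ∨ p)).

{w1, w6}

w0: successors {w1, w5}; p → ¬(¬q ∨ p) there: w1:F, w5:F. ✗
w1: successors {w2}; p → ¬(¬q ∨ p) there: w2:T. ✓
w2: successors {w3, w5}; p → ¬(¬q ∨ p) there: w3:F, w5:F. ✗
w3: successors {w4}; p → ¬(¬q ∨ p) there: w4:F. ✗
w4: successors {w5}; p → ¬(¬q ∨ p) there: w5:F. ✗
w5: successors {w6}; p → ¬(¬q ∨ p) there: w6:F. ✗
w6: no successors, so □(p → ¬(¬q ∨ p)) holds vacuously. ✓
w7: successors {w0}; p → ¬(¬q ∨ p) there: w0:F. ✗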